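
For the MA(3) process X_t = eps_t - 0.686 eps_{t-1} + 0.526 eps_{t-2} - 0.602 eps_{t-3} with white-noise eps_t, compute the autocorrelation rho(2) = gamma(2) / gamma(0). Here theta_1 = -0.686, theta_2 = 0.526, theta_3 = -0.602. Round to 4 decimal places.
\rho(2) = 0.4451

For an MA(q) process with theta_0 = 1, the autocovariance is
  gamma(k) = sigma^2 * sum_{i=0..q-k} theta_i * theta_{i+k},
and rho(k) = gamma(k) / gamma(0). Sigma^2 cancels.
  numerator   = (1)*(0.526) + (-0.686)*(-0.602) = 0.938972.
  denominator = (1)^2 + (-0.686)^2 + (0.526)^2 + (-0.602)^2 = 2.109676.
  rho(2) = 0.938972 / 2.109676 = 0.4451.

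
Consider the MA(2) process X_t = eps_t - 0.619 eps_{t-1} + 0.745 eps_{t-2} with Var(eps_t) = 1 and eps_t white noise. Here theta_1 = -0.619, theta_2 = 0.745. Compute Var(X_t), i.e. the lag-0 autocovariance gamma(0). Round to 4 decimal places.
\gamma(0) = 1.9382

For an MA(q) process X_t = eps_t + sum_i theta_i eps_{t-i} with
Var(eps_t) = sigma^2, the variance is
  gamma(0) = sigma^2 * (1 + sum_i theta_i^2).
  sum_i theta_i^2 = (-0.619)^2 + (0.745)^2 = 0.383161 + 0.555025 = 0.938186.
  gamma(0) = 1 * (1 + 0.938186) = 1 * 1.938186 = 1.938186, which rounds to 1.9382.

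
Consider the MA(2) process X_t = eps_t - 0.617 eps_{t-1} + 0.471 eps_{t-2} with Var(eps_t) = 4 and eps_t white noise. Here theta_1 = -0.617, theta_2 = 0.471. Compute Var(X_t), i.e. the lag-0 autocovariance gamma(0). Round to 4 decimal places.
\gamma(0) = 6.4101

For an MA(q) process X_t = eps_t + sum_i theta_i eps_{t-i} with
Var(eps_t) = sigma^2, the variance is
  gamma(0) = sigma^2 * (1 + sum_i theta_i^2).
  sum_i theta_i^2 = (-0.617)^2 + (0.471)^2 = 0.380689 + 0.221841 = 0.60253.
  gamma(0) = 4 * (1 + 0.60253) = 4 * 1.60253 = 6.41012, which rounds to 6.4101.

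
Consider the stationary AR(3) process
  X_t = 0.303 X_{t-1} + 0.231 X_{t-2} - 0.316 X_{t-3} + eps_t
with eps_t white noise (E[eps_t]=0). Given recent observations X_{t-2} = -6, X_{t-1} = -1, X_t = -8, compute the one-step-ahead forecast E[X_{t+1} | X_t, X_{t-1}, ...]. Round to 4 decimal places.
E[X_{t+1} \mid \mathcal F_t] = -0.7590

For an AR(p) model X_t = c + sum_i phi_i X_{t-i} + eps_t, the
one-step-ahead conditional mean is
  E[X_{t+1} | X_t, ...] = c + sum_i phi_i X_{t+1-i}.
Substitute known values:
  E[X_{t+1} | ...] = (0.303) * (-8) + (0.231) * (-1) + (-0.316) * (-6)
                   = -0.7590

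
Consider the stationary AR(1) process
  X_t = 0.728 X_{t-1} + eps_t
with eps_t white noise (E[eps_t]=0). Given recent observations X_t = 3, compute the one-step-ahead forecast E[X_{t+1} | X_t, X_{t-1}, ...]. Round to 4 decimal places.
E[X_{t+1} \mid \mathcal F_t] = 2.1840

For an AR(p) model X_t = c + sum_i phi_i X_{t-i} + eps_t, the
one-step-ahead conditional mean is
  E[X_{t+1} | X_t, ...] = c + sum_i phi_i X_{t+1-i}.
Substitute known values:
  E[X_{t+1} | ...] = (0.728) * (3)
                   = 2.1840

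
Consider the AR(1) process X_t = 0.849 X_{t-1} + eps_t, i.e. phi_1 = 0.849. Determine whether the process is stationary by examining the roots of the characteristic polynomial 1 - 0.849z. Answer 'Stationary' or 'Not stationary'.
\text{Stationary}

The AR(p) characteristic polynomial is P(z) = 1 - 0.849z.
Stationarity requires all roots to lie outside the unit circle, i.e. |z| > 1 for every root.
This is linear in z: 1 + (-0.849) z = 0  =>  z = -1/(-0.849) = 1.177856,  |z| = 1.177856.
Moduli of all roots: 1.1779.
All moduli strictly greater than 1? Yes.
Verdict: Stationary.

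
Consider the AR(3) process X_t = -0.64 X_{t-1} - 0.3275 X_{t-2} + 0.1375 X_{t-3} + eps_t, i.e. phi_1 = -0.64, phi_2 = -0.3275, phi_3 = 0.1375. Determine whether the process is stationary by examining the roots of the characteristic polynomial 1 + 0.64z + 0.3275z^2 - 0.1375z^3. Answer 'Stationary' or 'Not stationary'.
\text{Stationary}

The AR(p) characteristic polynomial is P(z) = 1 + 0.64z + 0.3275z^2 - 0.1375z^3.
Stationarity requires all roots to lie outside the unit circle, i.e. |z| > 1 for every root.
Degree 3: look for a simple real root z0 first, then factor out (1 - z/z0) and solve the remaining quadratic.
Testing z0 = 4: P(4) = 1 + (0.64)(4) + (0.3275)(4)^2 + (-0.1375)(4)^3
  = 1 + (2.56) + (5.24) + (-8.8) = 0.  So z_0 = 4 is a root, |z_0| = 4.
Divide out the factor (1 - 0.25 z) = (1 - z/z0) (since 1/z0 = 0.25):
  P(z) = (1 - 0.25 z)(1 + (0.89) z + (0.55) z^2)
  [check: z-coef 0.89 - (0.25) = 0.64; z^2-coef 0.55 - (0.25)(0.89) = 0.3275; z^3-coef -(0.25)(0.55) = -0.1375.]
Remaining roots from the quadratic factor 1 + (0.89) z + (0.55) z^2:
  Set 1 + (0.89) z + (0.55) z^2 = 0, i.e. a z^2 + b z + c = 0 with a = 0.55, b = 0.89, c = 1.
  Discriminant D = b^2 - 4ac = (0.89)^2 - 4*(0.55)*1 = 0.7921 - (2.2) = -1.4079.
  D < 0, so the roots are the complex-conjugate pair z = (-b +/- i sqrt(-D)) / (2a) = -0.8091 +/- 1.0787i.
  For a conjugate pair |z|^2 = z * conj(z) = (product of roots) = c/a = 1/(0.55) = 1.818182, so |z| = sqrt(1.818182) = 1.3484 for both roots.
Moduli of all roots: 4.0000, 1.3484, 1.3484.
All moduli strictly greater than 1? Yes.
Verdict: Stationary.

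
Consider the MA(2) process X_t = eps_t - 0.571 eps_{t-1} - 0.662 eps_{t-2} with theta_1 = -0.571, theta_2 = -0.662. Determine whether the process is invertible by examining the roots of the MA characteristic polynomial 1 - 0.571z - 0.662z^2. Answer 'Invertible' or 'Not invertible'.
\text{Not invertible}

The MA(q) characteristic polynomial is P(z) = 1 - 0.571z - 0.662z^2.
Invertibility requires all roots to lie outside the unit circle, i.e. |z| > 1 for every root.
Set 1 + (-0.571) z + (-0.662) z^2 = 0, i.e. a z^2 + b z + c = 0 with a = -0.662, b = -0.571, c = 1.
Discriminant D = b^2 - 4ac = (-0.571)^2 - 4*(-0.662)*1 = 0.326041 - (-2.648) = 2.974041.
D >= 0, so the roots are real: z = (-b +/- sqrt(D)) / (2a) = (0.571 +/- 1.724541) / (-1.324).
  z_1 = (0.571 + 1.724541) / (-1.324) = -1.7338,   |z_1| = 1.7338.
  z_2 = (0.571 - 1.724541) / (-1.324) = 0.8713,   |z_2| = 0.8713.
Moduli of all roots: 1.7338, 0.8713.
All moduli strictly greater than 1? No.
Verdict: Not invertible.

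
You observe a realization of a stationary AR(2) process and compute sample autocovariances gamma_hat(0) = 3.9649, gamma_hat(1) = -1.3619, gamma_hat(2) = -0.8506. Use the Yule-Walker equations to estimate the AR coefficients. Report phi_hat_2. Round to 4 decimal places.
\hat\phi_{2} = -0.3770

The Yule-Walker equations for an AR(p) process read, in matrix form,
  Gamma_p phi = r_p,   with   (Gamma_p)_{ij} = gamma(|i - j|),
                       (r_p)_i = gamma(i),   i,j = 1..p.
Substitute the sample gammas (Toeplitz matrix and right-hand side of size 2):
  Gamma_p = [[3.9649, -1.3619], [-1.3619, 3.9649]]
  r_p     = [-1.3619, -0.8506]
Written out:
  3.9649 phi_1 - 1.3619 phi_2 = -1.3619
  -1.3619 phi_1 + 3.9649 phi_2 = -0.8506
Solve by Cramer's rule:
  det = gamma(0)^2 - gamma(1)^2 = (3.9649)^2 - (-1.3619)^2 = 15.72043201 - 1.85477161 = 13.8656604
  phi_hat_1 = [gamma(1) gamma(0) - gamma(1) gamma(2)] / det = [(-1.3619)(3.9649) - (-1.3619)(-0.8506)] / 13.8656604 = -6.55822945 / 13.8656604 = -0.473
  phi_hat_2 = [gamma(0) gamma(2) - gamma(1)^2] / det = [(3.9649)(-0.8506) - (-1.3619)^2] / 13.8656604 = -5.22731555 / 13.8656604 = -0.377
So phi_hat = [-0.4730, -0.3770].
Therefore phi_hat_2 = -0.3770.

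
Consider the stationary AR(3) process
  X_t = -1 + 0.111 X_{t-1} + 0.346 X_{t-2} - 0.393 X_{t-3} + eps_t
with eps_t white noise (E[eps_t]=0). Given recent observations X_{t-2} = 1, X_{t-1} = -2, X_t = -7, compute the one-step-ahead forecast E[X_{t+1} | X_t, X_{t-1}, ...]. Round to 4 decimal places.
E[X_{t+1} \mid \mathcal F_t] = -2.8620

For an AR(p) model X_t = c + sum_i phi_i X_{t-i} + eps_t, the
one-step-ahead conditional mean is
  E[X_{t+1} | X_t, ...] = c + sum_i phi_i X_{t+1-i}.
Substitute known values:
  E[X_{t+1} | ...] = -1 + (0.111) * (-7) + (0.346) * (-2) + (-0.393) * (1)
                   = -2.8620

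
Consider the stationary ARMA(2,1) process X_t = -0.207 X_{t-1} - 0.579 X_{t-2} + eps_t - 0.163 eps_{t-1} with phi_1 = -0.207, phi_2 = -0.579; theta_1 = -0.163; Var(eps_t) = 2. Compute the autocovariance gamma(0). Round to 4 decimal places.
\gamma(0) = 3.2734

Multiply the model equation by X_{t-k} and take expectations. With theta_0 = psi_0 = 1 and psi_j the MA(infinity) weights, this gives
  gamma(k) - sum_i phi_i gamma(k-i) = c_k,
  c_k = sigma^2 * sum_{j=k..q} theta_j psi_{j-k}   (c_k = 0 for k > q),
using gamma(-m) = gamma(m).
psi-weights needed (psi_j = theta_j + sum_i phi_i psi_{j-i}):
  psi_1 = theta_1 + phi_1 = -0.163 + (-0.207) = -0.37
Right-hand sides:
  c_0 = sigma^2 (1 + theta_1 psi_1) = 2 * (1 + (-0.163)(-0.37)) = 2 * 1.06031 = 2.12062
  c_1 = sigma^2 theta_1 = 2 * (-0.163) = -0.326
  c_2 = 0
Equations for k = 0, 1, 2 (AR order 2, c_2 = 0):
  (E0) gamma(0) = phi_1 gamma(1) + phi_2 gamma(2) + c_0
  (E1) gamma(1) = phi_1 gamma(0) + phi_2 gamma(1) + c_1
  (E2) gamma(2) = phi_1 gamma(1) + phi_2 gamma(0)
From (E1): gamma(1) = A gamma(0) + B with
  A = phi_1 / (1 - phi_2) = -0.207 / 1.579 = -0.131096,   B = c_1 / (1 - phi_2) = -0.326 / 1.579 = -0.20646.
Insert (E2) into (E0): gamma(0) (1 - phi_2^2) = phi_1 (1 + phi_2) gamma(1) + c_0.
  phi_1 (1 + phi_2) = (-0.207)(0.421) = -0.087147,   1 - phi_2^2 = 0.664759.
Replace gamma(1) by A gamma(0) + B and collect gamma(0):
  gamma(0) [0.664759 - (-0.087147)(-0.131096)] = (-0.087147)(-0.20646) + 2.12062
  gamma(0) * 0.653334 = 2.138612
  gamma(0) = 2.138612 / 0.653334 = 3.273381.
Therefore gamma(0) = 3.2734 (to 4 decimal places).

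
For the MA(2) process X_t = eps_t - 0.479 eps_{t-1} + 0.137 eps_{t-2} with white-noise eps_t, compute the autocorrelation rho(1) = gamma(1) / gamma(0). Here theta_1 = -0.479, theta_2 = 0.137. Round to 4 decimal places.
\rho(1) = -0.4363

For an MA(q) process with theta_0 = 1, the autocovariance is
  gamma(k) = sigma^2 * sum_{i=0..q-k} theta_i * theta_{i+k},
and rho(k) = gamma(k) / gamma(0). Sigma^2 cancels.
  numerator   = (1)*(-0.479) + (-0.479)*(0.137) = -0.544623.
  denominator = (1)^2 + (-0.479)^2 + (0.137)^2 = 1.24821.
  rho(1) = -0.544623 / 1.24821 = -0.4363.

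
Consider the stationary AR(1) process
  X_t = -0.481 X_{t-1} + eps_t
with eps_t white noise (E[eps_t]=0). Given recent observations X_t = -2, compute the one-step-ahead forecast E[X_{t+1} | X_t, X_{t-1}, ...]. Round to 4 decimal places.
E[X_{t+1} \mid \mathcal F_t] = 0.9620

For an AR(p) model X_t = c + sum_i phi_i X_{t-i} + eps_t, the
one-step-ahead conditional mean is
  E[X_{t+1} | X_t, ...] = c + sum_i phi_i X_{t+1-i}.
Substitute known values:
  E[X_{t+1} | ...] = (-0.481) * (-2)
                   = 0.9620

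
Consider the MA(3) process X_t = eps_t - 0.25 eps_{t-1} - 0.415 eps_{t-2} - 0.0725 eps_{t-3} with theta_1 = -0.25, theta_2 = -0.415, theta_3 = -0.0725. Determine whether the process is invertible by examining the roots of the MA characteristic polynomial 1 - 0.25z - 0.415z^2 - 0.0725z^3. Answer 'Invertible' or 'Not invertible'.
\text{Invertible}

The MA(q) characteristic polynomial is P(z) = 1 - 0.25z - 0.415z^2 - 0.0725z^3.
Invertibility requires all roots to lie outside the unit circle, i.e. |z| > 1 for every root.
Degree 3: look for a simple real root z0 first, then factor out (1 - z/z0) and solve the remaining quadratic.
Testing z0 = -4: P(-4) = 1 + (-0.25)(-4) + (-0.415)(-4)^2 + (-0.0725)(-4)^3
  = 1 + (1) + (-6.64) + (4.64) = 0.  So z_0 = -4 is a root, |z_0| = 4.
Divide out the factor (1 + 0.25 z) = (1 - z/z0) (since 1/z0 = -0.25):
  P(z) = (1 + 0.25 z)(1 + (-0.5) z + (-0.29) z^2)
  [check: z-coef -0.5 - (-0.25) = -0.25; z^2-coef -0.29 - (-0.25)(-0.5) = -0.415; z^3-coef -(-0.25)(-0.29) = -0.0725.]
Remaining roots from the quadratic factor 1 + (-0.5) z + (-0.29) z^2:
  Set 1 + (-0.5) z + (-0.29) z^2 = 0, i.e. a z^2 + b z + c = 0 with a = -0.29, b = -0.5, c = 1.
  Discriminant D = b^2 - 4ac = (-0.5)^2 - 4*(-0.29)*1 = 0.25 - (-1.16) = 1.41.
  D >= 0, so the roots are real: z = (-b +/- sqrt(D)) / (2a) = (0.5 +/- 1.187434) / (-0.58).
    z_1 = (0.5 + 1.187434) / (-0.58) = -2.9094,   |z_1| = 2.9094.
    z_2 = (0.5 - 1.187434) / (-0.58) = 1.1852,   |z_2| = 1.1852.
Moduli of all roots: 4.0000, 2.9094, 1.1852.
All moduli strictly greater than 1? Yes.
Verdict: Invertible.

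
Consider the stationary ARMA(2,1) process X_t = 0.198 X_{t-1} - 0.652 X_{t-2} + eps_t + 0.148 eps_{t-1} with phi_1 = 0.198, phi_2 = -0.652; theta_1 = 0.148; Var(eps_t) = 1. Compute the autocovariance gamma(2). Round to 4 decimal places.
\gamma(2) = -1.1547

Multiply the model equation by X_{t-k} and take expectations. With theta_0 = psi_0 = 1 and psi_j the MA(infinity) weights, this gives
  gamma(k) - sum_i phi_i gamma(k-i) = c_k,
  c_k = sigma^2 * sum_{j=k..q} theta_j psi_{j-k}   (c_k = 0 for k > q),
using gamma(-m) = gamma(m).
psi-weights needed (psi_j = theta_j + sum_i phi_i psi_{j-i}):
  psi_1 = theta_1 + phi_1 = 0.148 + (0.198) = 0.346
Right-hand sides:
  c_0 = sigma^2 (1 + theta_1 psi_1) = 1 * (1 + (0.148)(0.346)) = 1 * 1.051208 = 1.051208
  c_1 = sigma^2 theta_1 = 1 * (0.148) = 0.148
  c_2 = 0
Equations for k = 0, 1, 2 (AR order 2, c_2 = 0):
  (E0) gamma(0) = phi_1 gamma(1) + phi_2 gamma(2) + c_0
  (E1) gamma(1) = phi_1 gamma(0) + phi_2 gamma(1) + c_1
  (E2) gamma(2) = phi_1 gamma(1) + phi_2 gamma(0)
From (E1): gamma(1) = A gamma(0) + B with
  A = phi_1 / (1 - phi_2) = 0.198 / 1.652 = 0.119855,   B = c_1 / (1 - phi_2) = 0.148 / 1.652 = 0.089588.
Insert (E2) into (E0): gamma(0) (1 - phi_2^2) = phi_1 (1 + phi_2) gamma(1) + c_0.
  phi_1 (1 + phi_2) = (0.198)(0.348) = 0.068904,   1 - phi_2^2 = 0.574896.
Replace gamma(1) by A gamma(0) + B and collect gamma(0):
  gamma(0) [0.574896 - (0.068904)(0.119855)] = (0.068904)(0.089588) + 1.051208
  gamma(0) * 0.566638 = 1.057381
  gamma(0) = 1.057381 / 0.566638 = 1.866062.
  gamma(1) = A gamma(0) + B = (0.119855)(1.866062) + (0.089588) = 0.313245.
  gamma(2) = phi_1 gamma(1) + phi_2 gamma(0) = (0.198)(0.313245) + (-0.652)(1.866062) = -1.15465.
Therefore gamma(2) = -1.1547 (to 4 decimal places).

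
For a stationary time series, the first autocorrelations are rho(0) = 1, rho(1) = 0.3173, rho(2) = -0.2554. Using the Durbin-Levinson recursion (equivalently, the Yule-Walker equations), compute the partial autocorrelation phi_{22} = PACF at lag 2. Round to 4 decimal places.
\phi_{22} = -0.3959

The PACF at lag k is phi_{kk}, the last component of the solution
to the Yule-Walker system G_k phi = r_k where
  (G_k)_{ij} = rho(|i - j|), (r_k)_i = rho(i), i,j = 1..k.
Equivalently, Durbin-Levinson gives phi_{kk} iteratively:
  phi_{11} = rho(1)
  phi_{kk} = [rho(k) - sum_{j=1..k-1} phi_{k-1,j} rho(k-j)]
            / [1 - sum_{j=1..k-1} phi_{k-1,j} rho(j)],
  phi_{k,j} = phi_{k-1,j} - phi_{kk} phi_{k-1,k-j},  j = 1..k-1.
Step k = 1:
  phi_11 = rho(1) = 0.3173.
Step k = 2:
  phi_22 = [rho(2) - phi_11 rho(1)] / [1 - phi_11 rho(1)] = [-0.2554 - (0.3173)(0.3173)] / [1 - (0.3173)(0.3173)]
         = -0.35607929 / 0.89932071 = -0.3959.
Therefore phi_{22} = -0.3959.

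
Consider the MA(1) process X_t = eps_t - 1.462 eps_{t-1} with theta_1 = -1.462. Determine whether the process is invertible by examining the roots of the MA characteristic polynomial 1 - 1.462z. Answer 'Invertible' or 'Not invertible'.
\text{Not invertible}

The MA(q) characteristic polynomial is P(z) = 1 - 1.462z.
Invertibility requires all roots to lie outside the unit circle, i.e. |z| > 1 for every root.
This is linear in z: 1 + (-1.462) z = 0  =>  z = -1/(-1.462) = 0.683995,  |z| = 0.683995.
Moduli of all roots: 0.6840.
All moduli strictly greater than 1? No.
Verdict: Not invertible.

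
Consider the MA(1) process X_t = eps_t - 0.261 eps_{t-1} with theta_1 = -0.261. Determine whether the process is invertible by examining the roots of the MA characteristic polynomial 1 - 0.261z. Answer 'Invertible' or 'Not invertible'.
\text{Invertible}

The MA(q) characteristic polynomial is P(z) = 1 - 0.261z.
Invertibility requires all roots to lie outside the unit circle, i.e. |z| > 1 for every root.
This is linear in z: 1 + (-0.261) z = 0  =>  z = -1/(-0.261) = 3.831418,  |z| = 3.831418.
Moduli of all roots: 3.8314.
All moduli strictly greater than 1? Yes.
Verdict: Invertible.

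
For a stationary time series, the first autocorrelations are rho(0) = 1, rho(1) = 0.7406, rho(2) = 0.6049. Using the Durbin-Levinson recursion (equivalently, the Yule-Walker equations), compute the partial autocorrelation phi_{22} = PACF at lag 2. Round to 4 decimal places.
\phi_{22} = 0.1249

The PACF at lag k is phi_{kk}, the last component of the solution
to the Yule-Walker system G_k phi = r_k where
  (G_k)_{ij} = rho(|i - j|), (r_k)_i = rho(i), i,j = 1..k.
Equivalently, Durbin-Levinson gives phi_{kk} iteratively:
  phi_{11} = rho(1)
  phi_{kk} = [rho(k) - sum_{j=1..k-1} phi_{k-1,j} rho(k-j)]
            / [1 - sum_{j=1..k-1} phi_{k-1,j} rho(j)],
  phi_{k,j} = phi_{k-1,j} - phi_{kk} phi_{k-1,k-j},  j = 1..k-1.
Step k = 1:
  phi_11 = rho(1) = 0.7406.
Step k = 2:
  phi_22 = [rho(2) - phi_11 rho(1)] / [1 - phi_11 rho(1)] = [0.6049 - (0.7406)(0.7406)] / [1 - (0.7406)(0.7406)]
         = 0.05641164 / 0.45151164 = 0.1249.
Therefore phi_{22} = 0.1249.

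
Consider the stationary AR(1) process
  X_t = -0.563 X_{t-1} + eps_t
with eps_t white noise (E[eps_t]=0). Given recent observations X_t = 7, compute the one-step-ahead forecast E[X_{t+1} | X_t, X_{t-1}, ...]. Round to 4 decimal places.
E[X_{t+1} \mid \mathcal F_t] = -3.9410

For an AR(p) model X_t = c + sum_i phi_i X_{t-i} + eps_t, the
one-step-ahead conditional mean is
  E[X_{t+1} | X_t, ...] = c + sum_i phi_i X_{t+1-i}.
Substitute known values:
  E[X_{t+1} | ...] = (-0.563) * (7)
                   = -3.9410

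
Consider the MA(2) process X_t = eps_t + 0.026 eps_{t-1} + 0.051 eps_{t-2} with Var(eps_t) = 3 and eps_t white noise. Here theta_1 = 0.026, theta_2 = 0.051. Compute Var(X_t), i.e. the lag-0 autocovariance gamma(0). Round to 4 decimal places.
\gamma(0) = 3.0098

For an MA(q) process X_t = eps_t + sum_i theta_i eps_{t-i} with
Var(eps_t) = sigma^2, the variance is
  gamma(0) = sigma^2 * (1 + sum_i theta_i^2).
  sum_i theta_i^2 = (0.026)^2 + (0.051)^2 = 0.000676 + 0.002601 = 0.003277.
  gamma(0) = 3 * (1 + 0.003277) = 3 * 1.003277 = 3.009831, which rounds to 3.0098.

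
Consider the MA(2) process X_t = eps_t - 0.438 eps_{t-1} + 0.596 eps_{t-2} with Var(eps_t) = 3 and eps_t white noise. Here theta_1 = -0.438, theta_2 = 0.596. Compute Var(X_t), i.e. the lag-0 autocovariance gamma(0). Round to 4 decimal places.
\gamma(0) = 4.6412

For an MA(q) process X_t = eps_t + sum_i theta_i eps_{t-i} with
Var(eps_t) = sigma^2, the variance is
  gamma(0) = sigma^2 * (1 + sum_i theta_i^2).
  sum_i theta_i^2 = (-0.438)^2 + (0.596)^2 = 0.191844 + 0.355216 = 0.54706.
  gamma(0) = 3 * (1 + 0.54706) = 3 * 1.54706 = 4.64118, which rounds to 4.6412.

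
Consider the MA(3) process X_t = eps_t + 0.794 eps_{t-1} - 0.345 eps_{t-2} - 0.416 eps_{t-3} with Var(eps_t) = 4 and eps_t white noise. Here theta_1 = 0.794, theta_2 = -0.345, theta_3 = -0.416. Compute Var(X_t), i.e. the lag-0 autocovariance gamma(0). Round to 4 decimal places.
\gamma(0) = 7.6901

For an MA(q) process X_t = eps_t + sum_i theta_i eps_{t-i} with
Var(eps_t) = sigma^2, the variance is
  gamma(0) = sigma^2 * (1 + sum_i theta_i^2).
  sum_i theta_i^2 = (0.794)^2 + (-0.345)^2 + (-0.416)^2 = 0.630436 + 0.119025 + 0.173056 = 0.922517.
  gamma(0) = 4 * (1 + 0.922517) = 4 * 1.922517 = 7.690068, which rounds to 7.6901.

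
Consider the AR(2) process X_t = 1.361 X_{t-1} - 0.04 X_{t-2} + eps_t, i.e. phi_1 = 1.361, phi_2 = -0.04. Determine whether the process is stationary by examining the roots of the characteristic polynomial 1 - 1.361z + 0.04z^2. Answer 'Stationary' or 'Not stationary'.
\text{Not stationary}

The AR(p) characteristic polynomial is P(z) = 1 - 1.361z + 0.04z^2.
Stationarity requires all roots to lie outside the unit circle, i.e. |z| > 1 for every root.
Set 1 + (-1.361) z + (0.04) z^2 = 0, i.e. a z^2 + b z + c = 0 with a = 0.04, b = -1.361, c = 1.
Discriminant D = b^2 - 4ac = (-1.361)^2 - 4*(0.04)*1 = 1.852321 - (0.16) = 1.692321.
D >= 0, so the roots are real: z = (-b +/- sqrt(D)) / (2a) = (1.361 +/- 1.300892) / (0.08).
  z_1 = (1.361 + 1.300892) / (0.08) = 33.2737,   |z_1| = 33.2737.
  z_2 = (1.361 - 1.300892) / (0.08) = 0.7513,   |z_2| = 0.7513.
Moduli of all roots: 33.2737, 0.7513.
All moduli strictly greater than 1? No.
Verdict: Not stationary.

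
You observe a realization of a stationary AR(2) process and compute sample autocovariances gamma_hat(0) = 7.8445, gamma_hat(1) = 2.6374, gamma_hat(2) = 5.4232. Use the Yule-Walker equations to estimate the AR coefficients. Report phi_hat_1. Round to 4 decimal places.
\hat\phi_{1} = 0.1170

The Yule-Walker equations for an AR(p) process read, in matrix form,
  Gamma_p phi = r_p,   with   (Gamma_p)_{ij} = gamma(|i - j|),
                       (r_p)_i = gamma(i),   i,j = 1..p.
Substitute the sample gammas (Toeplitz matrix and right-hand side of size 2):
  Gamma_p = [[7.8445, 2.6374], [2.6374, 7.8445]]
  r_p     = [2.6374, 5.4232]
Written out:
  7.8445 phi_1 + 2.6374 phi_2 = 2.6374
  2.6374 phi_1 + 7.8445 phi_2 = 5.4232
Solve by Cramer's rule:
  det = gamma(0)^2 - gamma(1)^2 = (7.8445)^2 - (2.6374)^2 = 61.53618025 - 6.95587876 = 54.58030149
  phi_hat_1 = [gamma(1) gamma(0) - gamma(1) gamma(2)] / det = [(2.6374)(7.8445) - (2.6374)(5.4232)] / 54.58030149 = 6.38593662 / 54.58030149 = 0.117
  phi_hat_2 = [gamma(0) gamma(2) - gamma(1)^2] / det = [(7.8445)(5.4232) - (2.6374)^2] / 54.58030149 = 35.58641364 / 54.58030149 = 0.652
So phi_hat = [0.1170, 0.6520].
Therefore phi_hat_1 = 0.1170.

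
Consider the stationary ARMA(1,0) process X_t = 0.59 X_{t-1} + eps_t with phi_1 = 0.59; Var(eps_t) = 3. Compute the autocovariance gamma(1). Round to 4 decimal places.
\gamma(1) = 2.7151

Multiply the model equation by X_{t-k} and take expectations. With theta_0 = psi_0 = 1 and psi_j the MA(infinity) weights, this gives
  gamma(k) - sum_i phi_i gamma(k-i) = c_k,
  c_k = sigma^2 * sum_{j=k..q} theta_j psi_{j-k}   (c_k = 0 for k > q),
using gamma(-m) = gamma(m).
Pure AR (q = 0): c_0 = sigma^2 = 3, c_k = 0 for k >= 1.
Equations for k = 0 and k = 1 (AR order 1):
  gamma(0) = phi_1 gamma(1) + c_0
  gamma(1) = phi_1 gamma(0) + c_1
Substituting the second into the first: gamma(0) (1 - phi_1^2) = c_0 + phi_1 c_1, so
  gamma(0) = c_0 / (1 - phi_1^2) = 3 / (1 - (0.59)^2) = 3 / 0.6519 = 4.601933.
  gamma(1) = phi_1 gamma(0) = (0.59)(4.601933) = 2.71514.
Therefore gamma(1) = 2.7151 (to 4 decimal places).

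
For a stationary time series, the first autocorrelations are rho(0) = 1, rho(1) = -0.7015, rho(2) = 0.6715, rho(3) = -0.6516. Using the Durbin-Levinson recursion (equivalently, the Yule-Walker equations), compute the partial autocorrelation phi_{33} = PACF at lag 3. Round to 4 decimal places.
\phi_{33} = -0.2230

The PACF at lag k is phi_{kk}, the last component of the solution
to the Yule-Walker system G_k phi = r_k where
  (G_k)_{ij} = rho(|i - j|), (r_k)_i = rho(i), i,j = 1..k.
Equivalently, Durbin-Levinson gives phi_{kk} iteratively:
  phi_{11} = rho(1)
  phi_{kk} = [rho(k) - sum_{j=1..k-1} phi_{k-1,j} rho(k-j)]
            / [1 - sum_{j=1..k-1} phi_{k-1,j} rho(j)],
  phi_{k,j} = phi_{k-1,j} - phi_{kk} phi_{k-1,k-j},  j = 1..k-1.
Step k = 1:
  phi_11 = rho(1) = -0.7015.
Step k = 2:
  phi_22 = [rho(2) - phi_11 rho(1)] / [1 - phi_11 rho(1)] = [0.6715 - (-0.7015)(-0.7015)] / [1 - (-0.7015)(-0.7015)]
         = 0.17939775 / 0.50789775 = 0.353216.
  Update: phi_21 = phi_11 - phi_22 phi_11 = -0.7015 - (0.353216)(-0.7015) = -0.453719.
Step k = 3:
  phi_33 = [rho(3) - phi_21 rho(2) - phi_22 rho(1)] / [1 - phi_21 rho(1) - phi_22 rho(2)]
    numerator   = -0.6516 - (-0.453719)(0.6715) - (0.353216)(-0.7015) = -0.09914662
    denominator = 1 - (-0.453719)(-0.7015) - (0.353216)(0.6715) = 0.44453155
  phi_33 = -0.09914662 / 0.44453155 = -0.223.
Therefore phi_{33} = -0.2230.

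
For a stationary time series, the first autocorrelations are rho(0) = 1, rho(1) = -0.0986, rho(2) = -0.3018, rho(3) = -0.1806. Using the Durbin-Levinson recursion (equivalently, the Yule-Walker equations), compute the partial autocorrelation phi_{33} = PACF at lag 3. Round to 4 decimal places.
\phi_{33} = -0.2810

The PACF at lag k is phi_{kk}, the last component of the solution
to the Yule-Walker system G_k phi = r_k where
  (G_k)_{ij} = rho(|i - j|), (r_k)_i = rho(i), i,j = 1..k.
Equivalently, Durbin-Levinson gives phi_{kk} iteratively:
  phi_{11} = rho(1)
  phi_{kk} = [rho(k) - sum_{j=1..k-1} phi_{k-1,j} rho(k-j)]
            / [1 - sum_{j=1..k-1} phi_{k-1,j} rho(j)],
  phi_{k,j} = phi_{k-1,j} - phi_{kk} phi_{k-1,k-j},  j = 1..k-1.
Step k = 1:
  phi_11 = rho(1) = -0.0986.
Step k = 2:
  phi_22 = [rho(2) - phi_11 rho(1)] / [1 - phi_11 rho(1)] = [-0.3018 - (-0.0986)(-0.0986)] / [1 - (-0.0986)(-0.0986)]
         = -0.31152196 / 0.99027804 = -0.31458.
  Update: phi_21 = phi_11 - phi_22 phi_11 = -0.0986 - (-0.31458)(-0.0986) = -0.129618.
Step k = 3:
  phi_33 = [rho(3) - phi_21 rho(2) - phi_22 rho(1)] / [1 - phi_21 rho(1) - phi_22 rho(2)]
    numerator   = -0.1806 - (-0.129618)(-0.3018) - (-0.31458)(-0.0986) = -0.25073621
    denominator = 1 - (-0.129618)(-0.0986) - (-0.31458)(-0.3018) = 0.89227937
  phi_33 = -0.25073621 / 0.89227937 = -0.281.
Therefore phi_{33} = -0.2810.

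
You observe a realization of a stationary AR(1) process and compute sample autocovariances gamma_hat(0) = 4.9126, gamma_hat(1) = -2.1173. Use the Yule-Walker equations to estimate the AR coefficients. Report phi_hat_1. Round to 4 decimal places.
\hat\phi_{1} = -0.4310

The Yule-Walker equations for an AR(p) process read, in matrix form,
  Gamma_p phi = r_p,   with   (Gamma_p)_{ij} = gamma(|i - j|),
                       (r_p)_i = gamma(i),   i,j = 1..p.
Substitute the sample gammas (Toeplitz matrix and right-hand side of size 1):
  Gamma_p = [[4.9126]]
  r_p     = [-2.1173]
With p = 1 this is the single equation gamma(0) phi_1 = gamma(1):
  phi_hat_1 = gamma(1) / gamma(0) = -2.1173 / 4.9126 = -0.4310.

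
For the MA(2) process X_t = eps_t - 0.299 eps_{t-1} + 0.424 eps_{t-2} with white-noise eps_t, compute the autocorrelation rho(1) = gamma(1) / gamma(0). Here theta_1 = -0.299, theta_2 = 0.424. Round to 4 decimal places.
\rho(1) = -0.3355

For an MA(q) process with theta_0 = 1, the autocovariance is
  gamma(k) = sigma^2 * sum_{i=0..q-k} theta_i * theta_{i+k},
and rho(k) = gamma(k) / gamma(0). Sigma^2 cancels.
  numerator   = (1)*(-0.299) + (-0.299)*(0.424) = -0.425776.
  denominator = (1)^2 + (-0.299)^2 + (0.424)^2 = 1.269177.
  rho(1) = -0.425776 / 1.269177 = -0.3355.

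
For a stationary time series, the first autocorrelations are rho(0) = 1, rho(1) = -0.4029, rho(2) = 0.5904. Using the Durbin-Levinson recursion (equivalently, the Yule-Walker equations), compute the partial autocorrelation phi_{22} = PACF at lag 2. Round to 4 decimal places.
\phi_{22} = 0.5110

The PACF at lag k is phi_{kk}, the last component of the solution
to the Yule-Walker system G_k phi = r_k where
  (G_k)_{ij} = rho(|i - j|), (r_k)_i = rho(i), i,j = 1..k.
Equivalently, Durbin-Levinson gives phi_{kk} iteratively:
  phi_{11} = rho(1)
  phi_{kk} = [rho(k) - sum_{j=1..k-1} phi_{k-1,j} rho(k-j)]
            / [1 - sum_{j=1..k-1} phi_{k-1,j} rho(j)],
  phi_{k,j} = phi_{k-1,j} - phi_{kk} phi_{k-1,k-j},  j = 1..k-1.
Step k = 1:
  phi_11 = rho(1) = -0.4029.
Step k = 2:
  phi_22 = [rho(2) - phi_11 rho(1)] / [1 - phi_11 rho(1)] = [0.5904 - (-0.4029)(-0.4029)] / [1 - (-0.4029)(-0.4029)]
         = 0.42807159 / 0.83767159 = 0.511.
Therefore phi_{22} = 0.5110.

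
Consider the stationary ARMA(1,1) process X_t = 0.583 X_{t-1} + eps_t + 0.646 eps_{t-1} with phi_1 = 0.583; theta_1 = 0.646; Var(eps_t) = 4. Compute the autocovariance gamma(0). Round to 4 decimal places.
\gamma(0) = 13.1526

Multiply the model equation by X_{t-k} and take expectations. With theta_0 = psi_0 = 1 and psi_j the MA(infinity) weights, this gives
  gamma(k) - sum_i phi_i gamma(k-i) = c_k,
  c_k = sigma^2 * sum_{j=k..q} theta_j psi_{j-k}   (c_k = 0 for k > q),
using gamma(-m) = gamma(m).
psi-weights needed (psi_j = theta_j + sum_i phi_i psi_{j-i}):
  psi_1 = theta_1 + phi_1 = 0.646 + (0.583) = 1.229
Right-hand sides:
  c_0 = sigma^2 (1 + theta_1 psi_1) = 4 * (1 + (0.646)(1.229)) = 4 * 1.793934 = 7.175736
  c_1 = sigma^2 theta_1 = 4 * (0.646) = 2.584
  c_2 = 0
Equations for k = 0 and k = 1 (AR order 1):
  gamma(0) = phi_1 gamma(1) + c_0
  gamma(1) = phi_1 gamma(0) + c_1
Substituting the second into the first: gamma(0) (1 - phi_1^2) = c_0 + phi_1 c_1, so
  gamma(0) = (c_0 + phi_1 c_1) / (1 - phi_1^2) = (7.175736 + (0.583)(2.584)) / (1 - (0.583)^2) = 8.682208 / 0.660111 = 13.152649.
Therefore gamma(0) = 13.1526 (to 4 decimal places).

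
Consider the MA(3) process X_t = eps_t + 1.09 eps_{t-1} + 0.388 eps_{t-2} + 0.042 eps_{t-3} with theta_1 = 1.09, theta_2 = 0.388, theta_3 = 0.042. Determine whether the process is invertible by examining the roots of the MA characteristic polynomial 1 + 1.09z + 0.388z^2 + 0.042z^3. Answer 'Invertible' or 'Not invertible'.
\text{Invertible}

The MA(q) characteristic polynomial is P(z) = 1 + 1.09z + 0.388z^2 + 0.042z^3.
Invertibility requires all roots to lie outside the unit circle, i.e. |z| > 1 for every root.
Degree 3: look for a simple real root z0 first, then factor out (1 - z/z0) and solve the remaining quadratic.
Testing z0 = -5: P(-5) = 1 + (1.09)(-5) + (0.388)(-5)^2 + (0.042)(-5)^3
  = 1 + (-5.45) + (9.7) + (-5.25) = 0.  So z_0 = -5 is a root, |z_0| = 5.
Divide out the factor (1 + 0.2 z) = (1 - z/z0) (since 1/z0 = -0.2):
  P(z) = (1 + 0.2 z)(1 + (0.89) z + (0.21) z^2)
  [check: z-coef 0.89 - (-0.2) = 1.09; z^2-coef 0.21 - (-0.2)(0.89) = 0.388; z^3-coef -(-0.2)(0.21) = 0.042.]
Remaining roots from the quadratic factor 1 + (0.89) z + (0.21) z^2:
  Set 1 + (0.89) z + (0.21) z^2 = 0, i.e. a z^2 + b z + c = 0 with a = 0.21, b = 0.89, c = 1.
  Discriminant D = b^2 - 4ac = (0.89)^2 - 4*(0.21)*1 = 0.7921 - (0.84) = -0.0479.
  D < 0, so the roots are the complex-conjugate pair z = (-b +/- i sqrt(-D)) / (2a) = -2.119 +/- 0.5211i.
  For a conjugate pair |z|^2 = z * conj(z) = (product of roots) = c/a = 1/(0.21) = 4.761905, so |z| = sqrt(4.761905) = 2.1822 for both roots.
Moduli of all roots: 5.0000, 2.1822, 2.1822.
All moduli strictly greater than 1? Yes.
Verdict: Invertible.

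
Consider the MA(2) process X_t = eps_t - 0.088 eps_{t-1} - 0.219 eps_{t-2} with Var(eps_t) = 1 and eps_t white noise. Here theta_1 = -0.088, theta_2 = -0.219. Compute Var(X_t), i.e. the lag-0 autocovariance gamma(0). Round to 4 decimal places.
\gamma(0) = 1.0557

For an MA(q) process X_t = eps_t + sum_i theta_i eps_{t-i} with
Var(eps_t) = sigma^2, the variance is
  gamma(0) = sigma^2 * (1 + sum_i theta_i^2).
  sum_i theta_i^2 = (-0.088)^2 + (-0.219)^2 = 0.007744 + 0.047961 = 0.055705.
  gamma(0) = 1 * (1 + 0.055705) = 1 * 1.055705 = 1.055705, which rounds to 1.0557.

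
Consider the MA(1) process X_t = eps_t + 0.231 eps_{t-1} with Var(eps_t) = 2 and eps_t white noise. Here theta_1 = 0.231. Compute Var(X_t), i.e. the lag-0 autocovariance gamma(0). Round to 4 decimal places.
\gamma(0) = 2.1067

For an MA(q) process X_t = eps_t + sum_i theta_i eps_{t-i} with
Var(eps_t) = sigma^2, the variance is
  gamma(0) = sigma^2 * (1 + sum_i theta_i^2).
  sum_i theta_i^2 = (0.231)^2 = 0.053361.
  gamma(0) = 2 * (1 + 0.053361) = 2 * 1.053361 = 2.106722, which rounds to 2.1067.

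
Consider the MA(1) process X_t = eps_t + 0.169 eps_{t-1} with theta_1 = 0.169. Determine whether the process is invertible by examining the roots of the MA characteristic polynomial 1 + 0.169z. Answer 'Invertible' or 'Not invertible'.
\text{Invertible}

The MA(q) characteristic polynomial is P(z) = 1 + 0.169z.
Invertibility requires all roots to lie outside the unit circle, i.e. |z| > 1 for every root.
This is linear in z: 1 + (0.169) z = 0  =>  z = -1/(0.169) = -5.91716,  |z| = 5.91716.
Moduli of all roots: 5.9172.
All moduli strictly greater than 1? Yes.
Verdict: Invertible.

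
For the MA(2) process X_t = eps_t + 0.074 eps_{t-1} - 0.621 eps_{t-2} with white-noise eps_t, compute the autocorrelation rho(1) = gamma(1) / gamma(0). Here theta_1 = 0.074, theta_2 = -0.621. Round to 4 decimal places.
\rho(1) = 0.0202

For an MA(q) process with theta_0 = 1, the autocovariance is
  gamma(k) = sigma^2 * sum_{i=0..q-k} theta_i * theta_{i+k},
and rho(k) = gamma(k) / gamma(0). Sigma^2 cancels.
  numerator   = (1)*(0.074) + (0.074)*(-0.621) = 0.028046.
  denominator = (1)^2 + (0.074)^2 + (-0.621)^2 = 1.391117.
  rho(1) = 0.028046 / 1.391117 = 0.0202.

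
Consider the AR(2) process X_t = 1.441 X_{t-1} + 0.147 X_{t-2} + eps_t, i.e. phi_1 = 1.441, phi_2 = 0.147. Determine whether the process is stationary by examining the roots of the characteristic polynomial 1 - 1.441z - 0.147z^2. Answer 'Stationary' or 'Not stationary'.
\text{Not stationary}

The AR(p) characteristic polynomial is P(z) = 1 - 1.441z - 0.147z^2.
Stationarity requires all roots to lie outside the unit circle, i.e. |z| > 1 for every root.
Set 1 + (-1.441) z + (-0.147) z^2 = 0, i.e. a z^2 + b z + c = 0 with a = -0.147, b = -1.441, c = 1.
Discriminant D = b^2 - 4ac = (-1.441)^2 - 4*(-0.147)*1 = 2.076481 - (-0.588) = 2.664481.
D >= 0, so the roots are real: z = (-b +/- sqrt(D)) / (2a) = (1.441 +/- 1.632324) / (-0.294).
  z_1 = (1.441 + 1.632324) / (-0.294) = -10.4535,   |z_1| = 10.4535.
  z_2 = (1.441 - 1.632324) / (-0.294) = 0.6508,   |z_2| = 0.6508.
Moduli of all roots: 10.4535, 0.6508.
All moduli strictly greater than 1? No.
Verdict: Not stationary.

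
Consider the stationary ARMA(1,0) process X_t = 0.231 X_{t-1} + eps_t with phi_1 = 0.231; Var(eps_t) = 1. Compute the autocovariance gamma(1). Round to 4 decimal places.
\gamma(1) = 0.2440

Multiply the model equation by X_{t-k} and take expectations. With theta_0 = psi_0 = 1 and psi_j the MA(infinity) weights, this gives
  gamma(k) - sum_i phi_i gamma(k-i) = c_k,
  c_k = sigma^2 * sum_{j=k..q} theta_j psi_{j-k}   (c_k = 0 for k > q),
using gamma(-m) = gamma(m).
Pure AR (q = 0): c_0 = sigma^2 = 1, c_k = 0 for k >= 1.
Equations for k = 0 and k = 1 (AR order 1):
  gamma(0) = phi_1 gamma(1) + c_0
  gamma(1) = phi_1 gamma(0) + c_1
Substituting the second into the first: gamma(0) (1 - phi_1^2) = c_0 + phi_1 c_1, so
  gamma(0) = c_0 / (1 - phi_1^2) = 1 / (1 - (0.231)^2) = 1 / 0.946639 = 1.056369.
  gamma(1) = phi_1 gamma(0) = (0.231)(1.056369) = 0.244021.
Therefore gamma(1) = 0.2440 (to 4 decimal places).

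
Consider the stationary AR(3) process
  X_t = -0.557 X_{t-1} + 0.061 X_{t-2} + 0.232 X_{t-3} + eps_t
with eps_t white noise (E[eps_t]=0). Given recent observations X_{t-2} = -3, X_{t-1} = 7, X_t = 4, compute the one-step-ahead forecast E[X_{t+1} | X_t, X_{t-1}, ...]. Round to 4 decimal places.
E[X_{t+1} \mid \mathcal F_t] = -2.4970

For an AR(p) model X_t = c + sum_i phi_i X_{t-i} + eps_t, the
one-step-ahead conditional mean is
  E[X_{t+1} | X_t, ...] = c + sum_i phi_i X_{t+1-i}.
Substitute known values:
  E[X_{t+1} | ...] = (-0.557) * (4) + (0.061) * (7) + (0.232) * (-3)
                   = -2.4970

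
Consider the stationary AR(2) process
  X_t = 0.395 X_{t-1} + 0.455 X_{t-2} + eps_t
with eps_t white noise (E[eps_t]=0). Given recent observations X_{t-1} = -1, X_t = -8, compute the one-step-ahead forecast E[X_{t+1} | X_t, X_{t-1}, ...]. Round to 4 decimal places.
E[X_{t+1} \mid \mathcal F_t] = -3.6150

For an AR(p) model X_t = c + sum_i phi_i X_{t-i} + eps_t, the
one-step-ahead conditional mean is
  E[X_{t+1} | X_t, ...] = c + sum_i phi_i X_{t+1-i}.
Substitute known values:
  E[X_{t+1} | ...] = (0.395) * (-8) + (0.455) * (-1)
                   = -3.6150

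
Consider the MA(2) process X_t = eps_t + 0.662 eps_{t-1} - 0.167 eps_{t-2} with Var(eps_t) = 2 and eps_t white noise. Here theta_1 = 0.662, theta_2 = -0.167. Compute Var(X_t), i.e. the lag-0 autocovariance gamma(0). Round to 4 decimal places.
\gamma(0) = 2.9323

For an MA(q) process X_t = eps_t + sum_i theta_i eps_{t-i} with
Var(eps_t) = sigma^2, the variance is
  gamma(0) = sigma^2 * (1 + sum_i theta_i^2).
  sum_i theta_i^2 = (0.662)^2 + (-0.167)^2 = 0.438244 + 0.027889 = 0.466133.
  gamma(0) = 2 * (1 + 0.466133) = 2 * 1.466133 = 2.932266, which rounds to 2.9323.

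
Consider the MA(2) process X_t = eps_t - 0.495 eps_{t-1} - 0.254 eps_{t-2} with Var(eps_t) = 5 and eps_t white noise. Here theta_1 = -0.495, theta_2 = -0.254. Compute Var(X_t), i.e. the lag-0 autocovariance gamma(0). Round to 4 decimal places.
\gamma(0) = 6.5477

For an MA(q) process X_t = eps_t + sum_i theta_i eps_{t-i} with
Var(eps_t) = sigma^2, the variance is
  gamma(0) = sigma^2 * (1 + sum_i theta_i^2).
  sum_i theta_i^2 = (-0.495)^2 + (-0.254)^2 = 0.245025 + 0.064516 = 0.309541.
  gamma(0) = 5 * (1 + 0.309541) = 5 * 1.309541 = 6.547705, which rounds to 6.5477.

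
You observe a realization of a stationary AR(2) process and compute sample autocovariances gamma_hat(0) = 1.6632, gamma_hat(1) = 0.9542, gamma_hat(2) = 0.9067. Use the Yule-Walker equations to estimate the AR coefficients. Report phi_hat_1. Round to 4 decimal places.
\hat\phi_{1} = 0.3890

The Yule-Walker equations for an AR(p) process read, in matrix form,
  Gamma_p phi = r_p,   with   (Gamma_p)_{ij} = gamma(|i - j|),
                       (r_p)_i = gamma(i),   i,j = 1..p.
Substitute the sample gammas (Toeplitz matrix and right-hand side of size 2):
  Gamma_p = [[1.6632, 0.9542], [0.9542, 1.6632]]
  r_p     = [0.9542, 0.9067]
Written out:
  1.6632 phi_1 + 0.9542 phi_2 = 0.9542
  0.9542 phi_1 + 1.6632 phi_2 = 0.9067
Solve by Cramer's rule:
  det = gamma(0)^2 - gamma(1)^2 = (1.6632)^2 - (0.9542)^2 = 2.76623424 - 0.91049764 = 1.8557366
  phi_hat_1 = [gamma(1) gamma(0) - gamma(1) gamma(2)] / det = [(0.9542)(1.6632) - (0.9542)(0.9067)] / 1.8557366 = 0.7218523 / 1.8557366 = 0.389
  phi_hat_2 = [gamma(0) gamma(2) - gamma(1)^2] / det = [(1.6632)(0.9067) - (0.9542)^2] / 1.8557366 = 0.5975258 / 1.8557366 = 0.322
So phi_hat = [0.3890, 0.3220].
Therefore phi_hat_1 = 0.3890.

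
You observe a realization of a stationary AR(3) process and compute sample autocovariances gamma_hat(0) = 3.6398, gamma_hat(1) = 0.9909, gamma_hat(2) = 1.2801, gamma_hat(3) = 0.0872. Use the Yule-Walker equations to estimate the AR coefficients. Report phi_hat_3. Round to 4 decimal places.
\hat\phi_{3} = -0.1480

The Yule-Walker equations for an AR(p) process read, in matrix form,
  Gamma_p phi = r_p,   with   (Gamma_p)_{ij} = gamma(|i - j|),
                       (r_p)_i = gamma(i),   i,j = 1..p.
Substitute the sample gammas (Toeplitz matrix and right-hand side of size 3):
  Gamma_p = [[3.6398, 0.9909, 1.2801], [0.9909, 3.6398, 0.9909], [1.2801, 0.9909, 3.6398]]
  r_p     = [0.9909, 1.2801, 0.0872]
Written out (R1..R3):
  (R1) 3.6398 phi_1 + 0.9909 phi_2 + 1.2801 phi_3 = 0.9909
  (R2) 0.9909 phi_1 + 3.6398 phi_2 + 0.9909 phi_3 = 1.2801
  (R3) 1.2801 phi_1 + 0.9909 phi_2 + 3.6398 phi_3 = 0.0872
Gaussian elimination:
  R2 <- R2 - (0.9909/3.6398) R1 = R2 - (0.27224) R1:  3.370037 phi_2 + 0.642405 phi_3 = 1.010337
  R3 <- R3 - (1.2801/3.6398) R1 = R3 - (0.351695) R1:  0.642405 phi_2 + 3.189595 phi_3 = -0.261295
  R3 <- R3 - (0.642405/3.370037) R2 = R3 - (0.190623) R2:  3.067138 phi_3 = -0.453888
Back-substitution:
  phi_hat_3 = -0.453888 / 3.067138 = -0.147984
  phi_hat_2 = (1.010337 - (0.642405)(-0.147984)) / 3.370037 = 0.328009
  phi_hat_1 = (0.9909 - (0.9909)(0.328009) - (1.2801)(-0.147984)) / 3.6398 = 0.234988
So phi_hat = [0.2350, 0.3280, -0.1480].
Therefore phi_hat_3 = -0.1480.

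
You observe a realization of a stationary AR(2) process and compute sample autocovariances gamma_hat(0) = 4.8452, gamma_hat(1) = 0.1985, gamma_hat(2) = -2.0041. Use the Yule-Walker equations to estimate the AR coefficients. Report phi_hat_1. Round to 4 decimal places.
\hat\phi_{1} = 0.0580

The Yule-Walker equations for an AR(p) process read, in matrix form,
  Gamma_p phi = r_p,   with   (Gamma_p)_{ij} = gamma(|i - j|),
                       (r_p)_i = gamma(i),   i,j = 1..p.
Substitute the sample gammas (Toeplitz matrix and right-hand side of size 2):
  Gamma_p = [[4.8452, 0.1985], [0.1985, 4.8452]]
  r_p     = [0.1985, -2.0041]
Written out:
  4.8452 phi_1 + 0.1985 phi_2 = 0.1985
  0.1985 phi_1 + 4.8452 phi_2 = -2.0041
Solve by Cramer's rule:
  det = gamma(0)^2 - gamma(1)^2 = (4.8452)^2 - (0.1985)^2 = 23.47596304 - 0.03940225 = 23.43656079
  phi_hat_1 = [gamma(1) gamma(0) - gamma(1) gamma(2)] / det = [(0.1985)(4.8452) - (0.1985)(-2.0041)] / 23.43656079 = 1.35958605 / 23.43656079 = 0.058
  phi_hat_2 = [gamma(0) gamma(2) - gamma(1)^2] / det = [(4.8452)(-2.0041) - (0.1985)^2] / 23.43656079 = -9.74966757 / 23.43656079 = -0.416
So phi_hat = [0.0580, -0.4160].
Therefore phi_hat_1 = 0.0580.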